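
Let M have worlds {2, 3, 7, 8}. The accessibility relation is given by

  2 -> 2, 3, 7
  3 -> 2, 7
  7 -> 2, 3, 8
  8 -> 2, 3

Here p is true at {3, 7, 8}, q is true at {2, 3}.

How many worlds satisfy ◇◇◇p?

4

2: successors {2, 3, 7}; ◇◇p there: 2:T, 3:T, 7:T. ✓
3: successors {2, 7}; ◇◇p there: 2:T, 7:T. ✓
7: successors {2, 3, 8}; ◇◇p there: 2:T, 3:T, 8:T. ✓
8: successors {2, 3}; ◇◇p there: 2:T, 3:T. ✓
Satisfying worlds: {2, 3, 7, 8}.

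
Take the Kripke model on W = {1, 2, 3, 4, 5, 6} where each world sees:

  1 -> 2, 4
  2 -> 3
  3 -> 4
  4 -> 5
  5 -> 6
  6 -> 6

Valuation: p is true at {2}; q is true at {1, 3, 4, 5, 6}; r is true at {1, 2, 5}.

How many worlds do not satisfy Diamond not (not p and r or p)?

1: successors {2, 4}; not (not p and r or p) there: 2:F, 4:T. ✓
2: successors {3}; not (not p and r or p) there: 3:T. ✓
3: successors {4}; not (not p and r or p) there: 4:T. ✓
4: successors {5}; not (not p and r or p) there: 5:F. ✗
5: successors {6}; not (not p and r or p) there: 6:T. ✓
6: successors {6}; not (not p and r or p) there: 6:T. ✓
Satisfying worlds: {1, 2, 3, 5, 6}.
So Diamond not (not p and r or p) fails at the other 1 world.

1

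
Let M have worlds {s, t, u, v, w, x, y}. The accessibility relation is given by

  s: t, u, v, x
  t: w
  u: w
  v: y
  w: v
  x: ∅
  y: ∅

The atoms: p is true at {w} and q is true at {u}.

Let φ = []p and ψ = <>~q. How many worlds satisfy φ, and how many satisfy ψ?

4 and 5

For []p:
s: successors {t, u, v, x}; p there: t:F, u:F, v:F, x:F. ✗
t: successors {w}; p there: w:T. ✓
u: successors {w}; p there: w:T. ✓
v: successors {y}; p there: y:F. ✗
w: successors {v}; p there: v:F. ✗
x: no successors, so []p holds vacuously. ✓
y: no successors, so []p holds vacuously. ✓
— 4 worlds.
For <>~q:
s: successors {t, u, v, x}; ~q there: t:T, u:F, v:T, x:T. ✓
t: successors {w}; ~q there: w:T. ✓
u: successors {w}; ~q there: w:T. ✓
v: successors {y}; ~q there: y:T. ✓
w: successors {v}; ~q there: v:T. ✓
x: no successors, so <>~q fails. ✗
y: no successors, so <>~q fails. ✗
— 5 worlds.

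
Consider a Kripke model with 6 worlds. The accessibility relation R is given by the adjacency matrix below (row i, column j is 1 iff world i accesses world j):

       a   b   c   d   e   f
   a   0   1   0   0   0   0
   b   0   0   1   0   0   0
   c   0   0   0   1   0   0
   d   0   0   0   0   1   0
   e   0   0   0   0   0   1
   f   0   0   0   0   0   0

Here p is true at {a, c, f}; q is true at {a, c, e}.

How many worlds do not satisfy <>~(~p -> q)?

a: successors {b}; ~(~p -> q) there: b:T. ✓
b: successors {c}; ~(~p -> q) there: c:F. ✗
c: successors {d}; ~(~p -> q) there: d:T. ✓
d: successors {e}; ~(~p -> q) there: e:F. ✗
e: successors {f}; ~(~p -> q) there: f:F. ✗
f: no successors, so <>~(~p -> q) fails. ✗
Satisfying worlds: {a, c}.
So <>~(~p -> q) fails at the other 4 worlds.

4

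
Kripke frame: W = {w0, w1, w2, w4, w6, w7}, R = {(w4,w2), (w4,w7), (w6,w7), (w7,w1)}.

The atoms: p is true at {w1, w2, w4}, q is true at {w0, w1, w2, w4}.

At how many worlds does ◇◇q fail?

4

w0: no successors, so ◇◇q fails. ✗
w1: no successors, so ◇◇q fails. ✗
w2: no successors, so ◇◇q fails. ✗
w4: successors {w2, w7}; ◇q there: w2:F, w7:T. ✓
w6: successors {w7}; ◇q there: w7:T. ✓
w7: successors {w1}; ◇q there: w1:F. ✗
Satisfying worlds: {w4, w6}.
So ◇◇q fails at the other 4 worlds.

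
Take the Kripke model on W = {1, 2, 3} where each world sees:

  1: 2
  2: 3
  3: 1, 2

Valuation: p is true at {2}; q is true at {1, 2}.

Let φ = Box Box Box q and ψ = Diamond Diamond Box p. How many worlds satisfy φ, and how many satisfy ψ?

1 and 1

For Box Box Box q:
1: successors {2}; Box Box q there: 2:T. ✓
2: successors {3}; Box Box q there: 3:F. ✗
3: successors {1, 2}; Box Box q there: 1:F, 2:T. ✗
— 1 world.
For Diamond Diamond Box p:
1: successors {2}; Diamond Box p there: 2:F. ✗
2: successors {3}; Diamond Box p there: 3:T. ✓
3: successors {1, 2}; Diamond Box p there: 1:F, 2:F. ✗
— 1 world.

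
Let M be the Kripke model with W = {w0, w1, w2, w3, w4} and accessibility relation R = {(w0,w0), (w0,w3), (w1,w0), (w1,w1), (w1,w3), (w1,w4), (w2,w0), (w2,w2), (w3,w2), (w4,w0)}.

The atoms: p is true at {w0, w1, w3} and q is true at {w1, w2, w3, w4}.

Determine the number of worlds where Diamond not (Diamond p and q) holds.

4

w0: successors {w0, w3}; not (Diamond p and q) there: w0:T, w3:T. ✓
w1: successors {w0, w1, w3, w4}; not (Diamond p and q) there: w0:T, w1:F, w3:T, w4:F. ✓
w2: successors {w0, w2}; not (Diamond p and q) there: w0:T, w2:F. ✓
w3: successors {w2}; not (Diamond p and q) there: w2:F. ✗
w4: successors {w0}; not (Diamond p and q) there: w0:T. ✓
Satisfying worlds: {w0, w1, w2, w4}.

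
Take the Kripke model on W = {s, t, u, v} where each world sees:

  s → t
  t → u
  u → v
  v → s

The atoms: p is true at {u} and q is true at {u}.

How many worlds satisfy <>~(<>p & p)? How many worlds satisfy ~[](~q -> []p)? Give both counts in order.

For <>~(<>p & p):
s: successors {t}; ~(<>p & p) there: t:T. ✓
t: successors {u}; ~(<>p & p) there: u:T. ✓
u: successors {v}; ~(<>p & p) there: v:T. ✓
v: successors {s}; ~(<>p & p) there: s:T. ✓
— 4 worlds.
For ~[](~q -> []p):
s: [](~q -> []p) is T. ✗
t: [](~q -> []p) is T. ✗
u: [](~q -> []p) is F. ✓
v: [](~q -> []p) is F. ✓
— 2 worlds.

4 and 2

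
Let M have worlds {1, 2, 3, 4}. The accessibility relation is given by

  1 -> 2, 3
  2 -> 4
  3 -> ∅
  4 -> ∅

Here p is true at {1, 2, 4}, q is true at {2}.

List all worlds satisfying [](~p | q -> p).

1: successors {2, 3}; ~p | q -> p there: 2:T, 3:F. ✗
2: successors {4}; ~p | q -> p there: 4:T. ✓
3: no successors, so [](~p | q -> p) holds vacuously. ✓
4: no successors, so [](~p | q -> p) holds vacuously. ✓

{2, 3, 4}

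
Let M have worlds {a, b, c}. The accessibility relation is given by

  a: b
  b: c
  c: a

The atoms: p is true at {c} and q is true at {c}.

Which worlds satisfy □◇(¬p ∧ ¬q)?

a: successors {b}; ◇(¬p ∧ ¬q) there: b:F. ✗
b: successors {c}; ◇(¬p ∧ ¬q) there: c:T. ✓
c: successors {a}; ◇(¬p ∧ ¬q) there: a:T. ✓

{b, c}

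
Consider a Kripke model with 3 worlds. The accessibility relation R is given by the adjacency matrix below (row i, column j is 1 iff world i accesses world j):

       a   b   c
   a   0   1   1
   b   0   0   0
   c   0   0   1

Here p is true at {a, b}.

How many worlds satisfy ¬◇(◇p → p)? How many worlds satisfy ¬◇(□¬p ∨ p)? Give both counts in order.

For ¬◇(◇p → p):
a: ◇(◇p → p) is T. ✗
b: ◇(◇p → p) is F. ✓
c: ◇(◇p → p) is T. ✗
— 1 world.
For ¬◇(□¬p ∨ p):
a: ◇(□¬p ∨ p) is T. ✗
b: ◇(□¬p ∨ p) is F. ✓
c: ◇(□¬p ∨ p) is T. ✗
— 1 world.

1 and 1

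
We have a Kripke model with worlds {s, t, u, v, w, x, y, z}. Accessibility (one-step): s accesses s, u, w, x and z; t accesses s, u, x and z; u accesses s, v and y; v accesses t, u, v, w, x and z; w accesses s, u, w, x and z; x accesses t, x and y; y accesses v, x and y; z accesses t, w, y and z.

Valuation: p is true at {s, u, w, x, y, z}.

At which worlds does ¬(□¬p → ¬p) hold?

∅

s: □¬p → ¬p is T. ✗
t: □¬p → ¬p is T. ✗
u: □¬p → ¬p is T. ✗
v: □¬p → ¬p is T. ✗
w: □¬p → ¬p is T. ✗
x: □¬p → ¬p is T. ✗
y: □¬p → ¬p is T. ✗
z: □¬p → ¬p is T. ✗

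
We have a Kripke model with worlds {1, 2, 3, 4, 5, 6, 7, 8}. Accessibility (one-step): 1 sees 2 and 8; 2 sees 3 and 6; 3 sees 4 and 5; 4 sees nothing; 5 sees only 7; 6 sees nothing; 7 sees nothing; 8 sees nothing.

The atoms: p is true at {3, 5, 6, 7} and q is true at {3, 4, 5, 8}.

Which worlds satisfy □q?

{3, 4, 6, 7, 8}

1: successors {2, 8}; q there: 2:F, 8:T. ✗
2: successors {3, 6}; q there: 3:T, 6:F. ✗
3: successors {4, 5}; q there: 4:T, 5:T. ✓
4: no successors, so □q holds vacuously. ✓
5: successors {7}; q there: 7:F. ✗
6: no successors, so □q holds vacuously. ✓
7: no successors, so □q holds vacuously. ✓
8: no successors, so □q holds vacuously. ✓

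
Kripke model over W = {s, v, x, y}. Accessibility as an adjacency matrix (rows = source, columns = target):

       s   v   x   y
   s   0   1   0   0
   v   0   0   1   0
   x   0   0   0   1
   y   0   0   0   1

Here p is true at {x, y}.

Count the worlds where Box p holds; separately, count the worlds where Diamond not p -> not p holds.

For Box p:
s: successors {v}; p there: v:F. ✗
v: successors {x}; p there: x:T. ✓
x: successors {y}; p there: y:T. ✓
y: successors {y}; p there: y:T. ✓
— 3 worlds.
For Diamond not p -> not p:
s: Diamond not p is T, not p is T. ✓
v: Diamond not p is F, not p is T. ✓
x: Diamond not p is F, not p is F. ✓
y: Diamond not p is F, not p is F. ✓
— 4 worlds.

3 and 4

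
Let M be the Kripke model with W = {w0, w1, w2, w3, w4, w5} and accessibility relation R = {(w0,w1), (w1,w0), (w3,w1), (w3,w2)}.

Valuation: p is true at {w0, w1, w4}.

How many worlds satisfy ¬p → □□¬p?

w0: ¬p is F, □□¬p is F. ✓
w1: ¬p is F, □□¬p is F. ✓
w2: ¬p is T, □□¬p is T. ✓
w3: ¬p is T, □□¬p is F. ✗
w4: ¬p is F, □□¬p is T. ✓
w5: ¬p is T, □□¬p is T. ✓
Satisfying worlds: {w0, w1, w2, w4, w5}.

5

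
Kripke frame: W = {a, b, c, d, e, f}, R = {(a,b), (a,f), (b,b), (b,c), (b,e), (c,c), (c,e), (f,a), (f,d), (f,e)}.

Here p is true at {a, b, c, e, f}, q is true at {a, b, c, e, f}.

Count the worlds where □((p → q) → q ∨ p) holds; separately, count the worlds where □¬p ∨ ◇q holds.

For □((p → q) → q ∨ p):
a: successors {b, f}; (p → q) → q ∨ p there: b:T, f:T. ✓
b: successors {b, c, e}; (p → q) → q ∨ p there: b:T, c:T, e:T. ✓
c: successors {c, e}; (p → q) → q ∨ p there: c:T, e:T. ✓
d: no successors, so □((p → q) → q ∨ p) holds vacuously. ✓
e: no successors, so □((p → q) → q ∨ p) holds vacuously. ✓
f: successors {a, d, e}; (p → q) → q ∨ p there: a:T, d:F, e:T. ✗
— 5 worlds.
For □¬p ∨ ◇q:
a: □¬p is F, ◇q is T. ✓
b: □¬p is F, ◇q is T. ✓
c: □¬p is F, ◇q is T. ✓
d: □¬p is T, ◇q is F. ✓
e: □¬p is T, ◇q is F. ✓
f: □¬p is F, ◇q is T. ✓
— 6 worlds.

5 and 6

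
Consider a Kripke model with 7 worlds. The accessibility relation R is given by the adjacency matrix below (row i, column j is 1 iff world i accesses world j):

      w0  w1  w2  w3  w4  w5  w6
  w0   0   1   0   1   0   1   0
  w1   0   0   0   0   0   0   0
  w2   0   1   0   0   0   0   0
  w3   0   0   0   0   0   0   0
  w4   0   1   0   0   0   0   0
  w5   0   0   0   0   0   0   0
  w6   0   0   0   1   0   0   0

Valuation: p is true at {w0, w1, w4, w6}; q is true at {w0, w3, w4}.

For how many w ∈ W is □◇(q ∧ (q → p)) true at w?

w0: successors {w1, w3, w5}; ◇(q ∧ (q → p)) there: w1:F, w3:F, w5:F. ✗
w1: no successors, so □◇(q ∧ (q → p)) holds vacuously. ✓
w2: successors {w1}; ◇(q ∧ (q → p)) there: w1:F. ✗
w3: no successors, so □◇(q ∧ (q → p)) holds vacuously. ✓
w4: successors {w1}; ◇(q ∧ (q → p)) there: w1:F. ✗
w5: no successors, so □◇(q ∧ (q → p)) holds vacuously. ✓
w6: successors {w3}; ◇(q ∧ (q → p)) there: w3:F. ✗
Satisfying worlds: {w1, w3, w5}.

3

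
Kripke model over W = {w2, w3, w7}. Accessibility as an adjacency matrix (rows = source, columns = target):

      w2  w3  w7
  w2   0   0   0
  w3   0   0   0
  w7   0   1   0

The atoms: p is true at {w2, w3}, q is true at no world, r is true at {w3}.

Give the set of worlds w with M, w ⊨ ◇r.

w2: no successors, so ◇r fails. ✗
w3: no successors, so ◇r fails. ✗
w7: successors {w3}; r there: w3:T. ✓

{w7}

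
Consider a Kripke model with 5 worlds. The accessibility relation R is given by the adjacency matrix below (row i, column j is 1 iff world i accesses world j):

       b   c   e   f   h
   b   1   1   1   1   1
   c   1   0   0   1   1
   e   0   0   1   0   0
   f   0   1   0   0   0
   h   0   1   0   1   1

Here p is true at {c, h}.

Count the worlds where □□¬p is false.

b: successors {b, c, e, f, h}; □¬p there: b:F, c:F, e:T, f:F, h:F. ✗
c: successors {b, f, h}; □¬p there: b:F, f:F, h:F. ✗
e: successors {e}; □¬p there: e:T. ✓
f: successors {c}; □¬p there: c:F. ✗
h: successors {c, f, h}; □¬p there: c:F, f:F, h:F. ✗
Satisfying worlds: {e}.
So □□¬p fails at the other 4 worlds.

4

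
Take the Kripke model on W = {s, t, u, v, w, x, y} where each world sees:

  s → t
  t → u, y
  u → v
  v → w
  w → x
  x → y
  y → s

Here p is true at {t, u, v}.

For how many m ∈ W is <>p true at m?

3

s: successors {t}; p there: t:T. ✓
t: successors {u, y}; p there: u:T, y:F. ✓
u: successors {v}; p there: v:T. ✓
v: successors {w}; p there: w:F. ✗
w: successors {x}; p there: x:F. ✗
x: successors {y}; p there: y:F. ✗
y: successors {s}; p there: s:F. ✗
Satisfying worlds: {s, t, u}.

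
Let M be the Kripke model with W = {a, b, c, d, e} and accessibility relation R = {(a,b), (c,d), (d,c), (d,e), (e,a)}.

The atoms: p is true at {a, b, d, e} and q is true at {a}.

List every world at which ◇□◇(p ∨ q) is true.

{a, c, d}

a: successors {b}; □◇(p ∨ q) there: b:T. ✓
b: no successors, so ◇□◇(p ∨ q) fails. ✗
c: successors {d}; □◇(p ∨ q) there: d:T. ✓
d: successors {c, e}; □◇(p ∨ q) there: c:T, e:T. ✓
e: successors {a}; □◇(p ∨ q) there: a:F. ✗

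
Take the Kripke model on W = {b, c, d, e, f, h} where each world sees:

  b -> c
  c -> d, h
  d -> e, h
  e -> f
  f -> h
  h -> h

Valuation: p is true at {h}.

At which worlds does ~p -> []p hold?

{f, h}

b: ~p is T, []p is F. ✗
c: ~p is T, []p is F. ✗
d: ~p is T, []p is F. ✗
e: ~p is T, []p is F. ✗
f: ~p is T, []p is T. ✓
h: ~p is F, []p is T. ✓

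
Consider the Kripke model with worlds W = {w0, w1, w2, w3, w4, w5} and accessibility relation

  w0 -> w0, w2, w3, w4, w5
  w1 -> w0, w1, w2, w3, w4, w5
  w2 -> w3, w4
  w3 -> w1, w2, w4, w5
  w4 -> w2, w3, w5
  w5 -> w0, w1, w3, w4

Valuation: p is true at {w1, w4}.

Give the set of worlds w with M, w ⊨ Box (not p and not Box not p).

w0: successors {w0, w2, w3, w4, w5}; not p and not Box not p there: w0:T, w2:T, w3:T, w4:F, w5:T. ✗
w1: successors {w0, w1, w2, w3, w4, w5}; not p and not Box not p there: w0:T, w1:F, w2:T, w3:T, w4:F, w5:T. ✗
w2: successors {w3, w4}; not p and not Box not p there: w3:T, w4:F. ✗
w3: successors {w1, w2, w4, w5}; not p and not Box not p there: w1:F, w2:T, w4:F, w5:T. ✗
w4: successors {w2, w3, w5}; not p and not Box not p there: w2:T, w3:T, w5:T. ✓
w5: successors {w0, w1, w3, w4}; not p and not Box not p there: w0:T, w1:F, w3:T, w4:F. ✗

{w4}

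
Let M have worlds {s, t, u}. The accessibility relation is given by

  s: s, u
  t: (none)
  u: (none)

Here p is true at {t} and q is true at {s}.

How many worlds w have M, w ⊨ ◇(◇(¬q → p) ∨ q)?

s: successors {s, u}; ◇(¬q → p) ∨ q there: s:T, u:F. ✓
t: no successors, so ◇(◇(¬q → p) ∨ q) fails. ✗
u: no successors, so ◇(◇(¬q → p) ∨ q) fails. ✗
Satisfying worlds: {s}.

1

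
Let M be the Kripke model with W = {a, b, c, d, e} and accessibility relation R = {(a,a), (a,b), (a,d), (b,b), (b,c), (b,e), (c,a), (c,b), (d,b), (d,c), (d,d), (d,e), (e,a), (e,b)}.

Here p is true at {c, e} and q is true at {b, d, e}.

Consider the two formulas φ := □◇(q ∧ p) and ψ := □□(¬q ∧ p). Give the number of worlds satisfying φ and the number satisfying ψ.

For □◇(q ∧ p):
a: successors {a, b, d}; ◇(q ∧ p) there: a:F, b:T, d:T. ✗
b: successors {b, c, e}; ◇(q ∧ p) there: b:T, c:F, e:F. ✗
c: successors {a, b}; ◇(q ∧ p) there: a:F, b:T. ✗
d: successors {b, c, d, e}; ◇(q ∧ p) there: b:T, c:F, d:T, e:F. ✗
e: successors {a, b}; ◇(q ∧ p) there: a:F, b:T. ✗
— 0 worlds.
For □□(¬q ∧ p):
a: successors {a, b, d}; □(¬q ∧ p) there: a:F, b:F, d:F. ✗
b: successors {b, c, e}; □(¬q ∧ p) there: b:F, c:F, e:F. ✗
c: successors {a, b}; □(¬q ∧ p) there: a:F, b:F. ✗
d: successors {b, c, d, e}; □(¬q ∧ p) there: b:F, c:F, d:F, e:F. ✗
e: successors {a, b}; □(¬q ∧ p) there: a:F, b:F. ✗
— 0 worlds.

0 and 0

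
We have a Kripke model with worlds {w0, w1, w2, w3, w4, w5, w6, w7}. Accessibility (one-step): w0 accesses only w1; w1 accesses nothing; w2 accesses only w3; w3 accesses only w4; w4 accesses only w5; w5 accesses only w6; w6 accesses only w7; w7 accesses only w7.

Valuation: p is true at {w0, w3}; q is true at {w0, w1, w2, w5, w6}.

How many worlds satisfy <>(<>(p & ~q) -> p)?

w0: successors {w1}; <>(p & ~q) -> p there: w1:T. ✓
w1: no successors, so <>(<>(p & ~q) -> p) fails. ✗
w2: successors {w3}; <>(p & ~q) -> p there: w3:T. ✓
w3: successors {w4}; <>(p & ~q) -> p there: w4:T. ✓
w4: successors {w5}; <>(p & ~q) -> p there: w5:T. ✓
w5: successors {w6}; <>(p & ~q) -> p there: w6:T. ✓
w6: successors {w7}; <>(p & ~q) -> p there: w7:T. ✓
w7: successors {w7}; <>(p & ~q) -> p there: w7:T. ✓
Satisfying worlds: {w0, w2, w3, w4, w5, w6, w7}.

7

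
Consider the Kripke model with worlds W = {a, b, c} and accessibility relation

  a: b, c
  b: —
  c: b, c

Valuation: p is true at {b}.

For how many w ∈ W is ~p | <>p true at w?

2

a: ~p is T, <>p is T. ✓
b: ~p is F, <>p is F. ✗
c: ~p is T, <>p is T. ✓
Satisfying worlds: {a, c}.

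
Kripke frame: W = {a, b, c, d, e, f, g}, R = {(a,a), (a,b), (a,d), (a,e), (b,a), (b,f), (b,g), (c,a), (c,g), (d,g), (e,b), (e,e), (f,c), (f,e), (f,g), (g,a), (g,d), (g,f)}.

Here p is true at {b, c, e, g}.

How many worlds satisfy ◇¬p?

4

a: successors {a, b, d, e}; ¬p there: a:T, b:F, d:T, e:F. ✓
b: successors {a, f, g}; ¬p there: a:T, f:T, g:F. ✓
c: successors {a, g}; ¬p there: a:T, g:F. ✓
d: successors {g}; ¬p there: g:F. ✗
e: successors {b, e}; ¬p there: b:F, e:F. ✗
f: successors {c, e, g}; ¬p there: c:F, e:F, g:F. ✗
g: successors {a, d, f}; ¬p there: a:T, d:T, f:T. ✓
Satisfying worlds: {a, b, c, g}.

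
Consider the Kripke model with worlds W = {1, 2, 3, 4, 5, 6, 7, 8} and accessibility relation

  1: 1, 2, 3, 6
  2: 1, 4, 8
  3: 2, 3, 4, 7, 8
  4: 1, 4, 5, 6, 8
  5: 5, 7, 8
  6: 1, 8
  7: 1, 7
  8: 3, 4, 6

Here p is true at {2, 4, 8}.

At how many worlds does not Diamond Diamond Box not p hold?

1: Diamond Diamond Box not p is T. ✗
2: Diamond Diamond Box not p is F. ✓
3: Diamond Diamond Box not p is T. ✗
4: Diamond Diamond Box not p is T. ✗
5: Diamond Diamond Box not p is T. ✗
6: Diamond Diamond Box not p is F. ✓
7: Diamond Diamond Box not p is T. ✗
8: Diamond Diamond Box not p is T. ✗
Satisfying worlds: {2, 6}.

2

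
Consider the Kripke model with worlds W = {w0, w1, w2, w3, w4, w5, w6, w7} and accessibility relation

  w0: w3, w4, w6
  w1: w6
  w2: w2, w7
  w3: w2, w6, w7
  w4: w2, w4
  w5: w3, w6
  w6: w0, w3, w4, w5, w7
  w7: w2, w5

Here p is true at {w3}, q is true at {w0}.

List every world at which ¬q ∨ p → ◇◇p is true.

w0: ¬q ∨ p is F, ◇◇p is T. ✓
w1: ¬q ∨ p is T, ◇◇p is T. ✓
w2: ¬q ∨ p is T, ◇◇p is F. ✗
w3: ¬q ∨ p is T, ◇◇p is T. ✓
w4: ¬q ∨ p is T, ◇◇p is F. ✗
w5: ¬q ∨ p is T, ◇◇p is T. ✓
w6: ¬q ∨ p is T, ◇◇p is T. ✓
w7: ¬q ∨ p is T, ◇◇p is T. ✓

{w0, w1, w3, w5, w6, w7}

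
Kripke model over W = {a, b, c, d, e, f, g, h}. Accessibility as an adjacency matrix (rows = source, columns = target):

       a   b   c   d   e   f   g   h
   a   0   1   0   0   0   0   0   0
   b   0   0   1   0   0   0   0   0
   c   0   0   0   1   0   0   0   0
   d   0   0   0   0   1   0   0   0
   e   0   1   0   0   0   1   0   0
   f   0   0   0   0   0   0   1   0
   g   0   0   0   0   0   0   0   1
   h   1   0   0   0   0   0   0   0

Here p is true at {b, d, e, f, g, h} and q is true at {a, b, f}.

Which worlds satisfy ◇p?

{a, c, d, e, f, g}

a: successors {b}; p there: b:T. ✓
b: successors {c}; p there: c:F. ✗
c: successors {d}; p there: d:T. ✓
d: successors {e}; p there: e:T. ✓
e: successors {b, f}; p there: b:T, f:T. ✓
f: successors {g}; p there: g:T. ✓
g: successors {h}; p there: h:T. ✓
h: successors {a}; p there: a:F. ✗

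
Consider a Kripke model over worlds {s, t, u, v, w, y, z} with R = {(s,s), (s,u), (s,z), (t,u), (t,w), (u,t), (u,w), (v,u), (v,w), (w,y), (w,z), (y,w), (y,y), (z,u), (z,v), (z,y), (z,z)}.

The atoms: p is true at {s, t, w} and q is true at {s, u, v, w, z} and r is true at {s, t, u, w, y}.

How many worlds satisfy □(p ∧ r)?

1

s: successors {s, u, z}; p ∧ r there: s:T, u:F, z:F. ✗
t: successors {u, w}; p ∧ r there: u:F, w:T. ✗
u: successors {t, w}; p ∧ r there: t:T, w:T. ✓
v: successors {u, w}; p ∧ r there: u:F, w:T. ✗
w: successors {y, z}; p ∧ r there: y:F, z:F. ✗
y: successors {w, y}; p ∧ r there: w:T, y:F. ✗
z: successors {u, v, y, z}; p ∧ r there: u:F, v:F, y:F, z:F. ✗
Satisfying worlds: {u}.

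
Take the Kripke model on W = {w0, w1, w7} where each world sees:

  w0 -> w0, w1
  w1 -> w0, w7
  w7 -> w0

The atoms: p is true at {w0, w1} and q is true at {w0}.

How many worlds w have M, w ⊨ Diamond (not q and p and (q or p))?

1

w0: successors {w0, w1}; not q and p and (q or p) there: w0:F, w1:T. ✓
w1: successors {w0, w7}; not q and p and (q or p) there: w0:F, w7:F. ✗
w7: successors {w0}; not q and p and (q or p) there: w0:F. ✗
Satisfying worlds: {w0}.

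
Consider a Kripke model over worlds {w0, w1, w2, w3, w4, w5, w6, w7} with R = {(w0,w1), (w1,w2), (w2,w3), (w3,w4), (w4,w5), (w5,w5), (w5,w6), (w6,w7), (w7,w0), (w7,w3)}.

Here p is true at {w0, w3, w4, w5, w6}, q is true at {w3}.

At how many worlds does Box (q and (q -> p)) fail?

7

w0: successors {w1}; q and (q -> p) there: w1:F. ✗
w1: successors {w2}; q and (q -> p) there: w2:F. ✗
w2: successors {w3}; q and (q -> p) there: w3:T. ✓
w3: successors {w4}; q and (q -> p) there: w4:F. ✗
w4: successors {w5}; q and (q -> p) there: w5:F. ✗
w5: successors {w5, w6}; q and (q -> p) there: w5:F, w6:F. ✗
w6: successors {w7}; q and (q -> p) there: w7:F. ✗
w7: successors {w0, w3}; q and (q -> p) there: w0:F, w3:T. ✗
Satisfying worlds: {w2}.
So Box (q and (q -> p)) fails at the other 7 worlds.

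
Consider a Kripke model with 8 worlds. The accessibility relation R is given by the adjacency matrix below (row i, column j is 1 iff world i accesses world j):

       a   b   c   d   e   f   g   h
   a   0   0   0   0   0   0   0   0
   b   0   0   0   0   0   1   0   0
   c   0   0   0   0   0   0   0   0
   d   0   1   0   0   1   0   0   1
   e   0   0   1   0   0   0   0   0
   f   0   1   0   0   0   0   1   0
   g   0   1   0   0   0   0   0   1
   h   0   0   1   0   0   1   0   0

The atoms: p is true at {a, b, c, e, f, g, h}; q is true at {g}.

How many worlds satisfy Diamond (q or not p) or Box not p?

3

a: Diamond (q or not p) is F, Box not p is T. ✓
b: Diamond (q or not p) is F, Box not p is F. ✗
c: Diamond (q or not p) is F, Box not p is T. ✓
d: Diamond (q or not p) is F, Box not p is F. ✗
e: Diamond (q or not p) is F, Box not p is F. ✗
f: Diamond (q or not p) is T, Box not p is F. ✓
g: Diamond (q or not p) is F, Box not p is F. ✗
h: Diamond (q or not p) is F, Box not p is F. ✗
Satisfying worlds: {a, c, f}.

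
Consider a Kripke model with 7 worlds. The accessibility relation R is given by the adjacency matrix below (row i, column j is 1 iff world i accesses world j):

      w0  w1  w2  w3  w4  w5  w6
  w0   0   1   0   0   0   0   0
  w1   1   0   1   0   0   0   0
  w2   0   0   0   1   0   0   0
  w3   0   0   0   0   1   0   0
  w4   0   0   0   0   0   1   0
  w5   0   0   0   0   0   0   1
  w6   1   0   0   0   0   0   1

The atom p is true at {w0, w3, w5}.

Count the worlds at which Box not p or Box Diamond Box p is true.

4

w0: Box not p is T, Box Diamond Box p is T. ✓
w1: Box not p is F, Box Diamond Box p is F. ✗
w2: Box not p is F, Box Diamond Box p is T. ✓
w3: Box not p is T, Box Diamond Box p is F. ✓
w4: Box not p is F, Box Diamond Box p is F. ✗
w5: Box not p is T, Box Diamond Box p is F. ✓
w6: Box not p is F, Box Diamond Box p is F. ✗
Satisfying worlds: {w0, w2, w3, w5}.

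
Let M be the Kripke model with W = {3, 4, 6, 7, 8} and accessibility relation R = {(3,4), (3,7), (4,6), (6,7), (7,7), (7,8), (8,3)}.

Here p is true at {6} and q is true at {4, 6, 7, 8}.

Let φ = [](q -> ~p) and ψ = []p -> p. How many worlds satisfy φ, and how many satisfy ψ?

4 and 4

For [](q -> ~p):
3: successors {4, 7}; q -> ~p there: 4:T, 7:T. ✓
4: successors {6}; q -> ~p there: 6:F. ✗
6: successors {7}; q -> ~p there: 7:T. ✓
7: successors {7, 8}; q -> ~p there: 7:T, 8:T. ✓
8: successors {3}; q -> ~p there: 3:T. ✓
— 4 worlds.
For []p -> p:
3: []p is F, p is F. ✓
4: []p is T, p is F. ✗
6: []p is F, p is T. ✓
7: []p is F, p is F. ✓
8: []p is F, p is F. ✓
— 4 worlds.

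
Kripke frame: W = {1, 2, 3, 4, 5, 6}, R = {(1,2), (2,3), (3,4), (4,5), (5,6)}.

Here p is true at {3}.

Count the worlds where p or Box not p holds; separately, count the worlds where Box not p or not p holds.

For p or Box not p:
1: p is F, Box not p is T. ✓
2: p is F, Box not p is F. ✗
3: p is T, Box not p is T. ✓
4: p is F, Box not p is T. ✓
5: p is F, Box not p is T. ✓
6: p is F, Box not p is T. ✓
— 5 worlds.
For Box not p or not p:
1: Box not p is T, not p is T. ✓
2: Box not p is F, not p is T. ✓
3: Box not p is T, not p is F. ✓
4: Box not p is T, not p is T. ✓
5: Box not p is T, not p is T. ✓
6: Box not p is T, not p is T. ✓
— 6 worlds.

5 and 6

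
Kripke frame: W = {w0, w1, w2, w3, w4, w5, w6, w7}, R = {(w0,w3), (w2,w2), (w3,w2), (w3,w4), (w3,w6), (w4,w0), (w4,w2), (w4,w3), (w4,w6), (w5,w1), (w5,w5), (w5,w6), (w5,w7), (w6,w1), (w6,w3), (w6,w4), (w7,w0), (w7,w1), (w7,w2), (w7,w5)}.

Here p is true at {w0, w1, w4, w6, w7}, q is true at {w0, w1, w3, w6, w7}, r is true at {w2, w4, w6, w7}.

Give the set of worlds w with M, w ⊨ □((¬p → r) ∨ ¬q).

w0: successors {w3}; (¬p → r) ∨ ¬q there: w3:F. ✗
w1: no successors, so □((¬p → r) ∨ ¬q) holds vacuously. ✓
w2: successors {w2}; (¬p → r) ∨ ¬q there: w2:T. ✓
w3: successors {w2, w4, w6}; (¬p → r) ∨ ¬q there: w2:T, w4:T, w6:T. ✓
w4: successors {w0, w2, w3, w6}; (¬p → r) ∨ ¬q there: w0:T, w2:T, w3:F, w6:T. ✗
w5: successors {w1, w5, w6, w7}; (¬p → r) ∨ ¬q there: w1:T, w5:T, w6:T, w7:T. ✓
w6: successors {w1, w3, w4}; (¬p → r) ∨ ¬q there: w1:T, w3:F, w4:T. ✗
w7: successors {w0, w1, w2, w5}; (¬p → r) ∨ ¬q there: w0:T, w1:T, w2:T, w5:T. ✓

{w1, w2, w3, w5, w7}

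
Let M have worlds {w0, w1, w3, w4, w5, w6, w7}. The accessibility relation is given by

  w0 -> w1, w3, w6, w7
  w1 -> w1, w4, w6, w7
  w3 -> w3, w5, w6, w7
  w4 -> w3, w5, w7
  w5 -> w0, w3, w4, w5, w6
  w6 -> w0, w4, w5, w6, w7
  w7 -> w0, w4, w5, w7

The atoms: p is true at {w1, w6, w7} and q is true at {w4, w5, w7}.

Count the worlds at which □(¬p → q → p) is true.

w0: successors {w1, w3, w6, w7}; ¬p → q → p there: w1:T, w3:T, w6:T, w7:T. ✓
w1: successors {w1, w4, w6, w7}; ¬p → q → p there: w1:T, w4:F, w6:T, w7:T. ✗
w3: successors {w3, w5, w6, w7}; ¬p → q → p there: w3:T, w5:F, w6:T, w7:T. ✗
w4: successors {w3, w5, w7}; ¬p → q → p there: w3:T, w5:F, w7:T. ✗
w5: successors {w0, w3, w4, w5, w6}; ¬p → q → p there: w0:T, w3:T, w4:F, w5:F, w6:T. ✗
w6: successors {w0, w4, w5, w6, w7}; ¬p → q → p there: w0:T, w4:F, w5:F, w6:T, w7:T. ✗
w7: successors {w0, w4, w5, w7}; ¬p → q → p there: w0:T, w4:F, w5:F, w7:T. ✗
Satisfying worlds: {w0}.

1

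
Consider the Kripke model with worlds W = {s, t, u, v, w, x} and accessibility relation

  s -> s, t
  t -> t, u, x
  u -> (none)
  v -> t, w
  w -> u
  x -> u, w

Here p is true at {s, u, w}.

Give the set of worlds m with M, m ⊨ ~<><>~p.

s: <><>~p is T. ✗
t: <><>~p is T. ✗
u: <><>~p is F. ✓
v: <><>~p is T. ✗
w: <><>~p is F. ✓
x: <><>~p is F. ✓

{u, w, x}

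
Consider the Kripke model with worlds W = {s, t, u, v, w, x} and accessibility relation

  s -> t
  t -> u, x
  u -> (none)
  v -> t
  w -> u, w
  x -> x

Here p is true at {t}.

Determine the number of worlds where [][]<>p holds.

s: successors {t}; []<>p there: t:F. ✗
t: successors {u, x}; []<>p there: u:T, x:F. ✗
u: no successors, so [][]<>p holds vacuously. ✓
v: successors {t}; []<>p there: t:F. ✗
w: successors {u, w}; []<>p there: u:T, w:F. ✗
x: successors {x}; []<>p there: x:F. ✗
Satisfying worlds: {u}.

1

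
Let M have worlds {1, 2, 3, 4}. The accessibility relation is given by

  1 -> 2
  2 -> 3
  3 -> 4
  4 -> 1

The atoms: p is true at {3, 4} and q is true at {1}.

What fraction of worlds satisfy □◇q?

1: successors {2}; ◇q there: 2:F. ✗
2: successors {3}; ◇q there: 3:F. ✗
3: successors {4}; ◇q there: 4:T. ✓
4: successors {1}; ◇q there: 1:F. ✗
That's 1 of 4 worlds, so 1/4.

1/4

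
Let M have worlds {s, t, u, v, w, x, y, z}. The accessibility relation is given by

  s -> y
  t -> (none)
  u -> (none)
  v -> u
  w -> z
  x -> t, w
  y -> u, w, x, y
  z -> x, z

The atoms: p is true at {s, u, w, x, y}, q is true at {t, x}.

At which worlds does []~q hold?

s: successors {y}; ~q there: y:T. ✓
t: no successors, so []~q holds vacuously. ✓
u: no successors, so []~q holds vacuously. ✓
v: successors {u}; ~q there: u:T. ✓
w: successors {z}; ~q there: z:T. ✓
x: successors {t, w}; ~q there: t:F, w:T. ✗
y: successors {u, w, x, y}; ~q there: u:T, w:T, x:F, y:T. ✗
z: successors {x, z}; ~q there: x:F, z:T. ✗

{s, t, u, v, w}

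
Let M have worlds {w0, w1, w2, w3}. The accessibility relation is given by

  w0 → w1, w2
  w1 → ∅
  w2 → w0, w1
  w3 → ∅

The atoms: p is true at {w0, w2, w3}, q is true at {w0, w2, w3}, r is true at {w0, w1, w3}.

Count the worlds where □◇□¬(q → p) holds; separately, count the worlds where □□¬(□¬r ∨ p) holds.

2 and 2

For □◇□¬(q → p):
w0: successors {w1, w2}; ◇□¬(q → p) there: w1:F, w2:T. ✗
w1: no successors, so □◇□¬(q → p) holds vacuously. ✓
w2: successors {w0, w1}; ◇□¬(q → p) there: w0:T, w1:F. ✗
w3: no successors, so □◇□¬(q → p) holds vacuously. ✓
— 2 worlds.
For □□¬(□¬r ∨ p):
w0: successors {w1, w2}; □¬(□¬r ∨ p) there: w1:T, w2:F. ✗
w1: no successors, so □□¬(□¬r ∨ p) holds vacuously. ✓
w2: successors {w0, w1}; □¬(□¬r ∨ p) there: w0:F, w1:T. ✗
w3: no successors, so □□¬(□¬r ∨ p) holds vacuously. ✓
— 2 worlds.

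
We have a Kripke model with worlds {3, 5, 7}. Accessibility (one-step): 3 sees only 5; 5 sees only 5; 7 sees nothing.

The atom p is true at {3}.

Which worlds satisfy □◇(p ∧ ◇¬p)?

{7}

3: successors {5}; ◇(p ∧ ◇¬p) there: 5:F. ✗
5: successors {5}; ◇(p ∧ ◇¬p) there: 5:F. ✗
7: no successors, so □◇(p ∧ ◇¬p) holds vacuously. ✓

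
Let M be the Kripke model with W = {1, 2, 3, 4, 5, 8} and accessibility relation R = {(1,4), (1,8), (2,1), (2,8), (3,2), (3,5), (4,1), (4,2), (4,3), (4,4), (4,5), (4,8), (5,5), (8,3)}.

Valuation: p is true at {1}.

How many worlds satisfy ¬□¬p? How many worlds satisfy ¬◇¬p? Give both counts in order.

For ¬□¬p:
1: □¬p is T. ✗
2: □¬p is F. ✓
3: □¬p is T. ✗
4: □¬p is F. ✓
5: □¬p is T. ✗
8: □¬p is T. ✗
— 2 worlds.
For ¬◇¬p:
1: ◇¬p is T. ✗
2: ◇¬p is T. ✗
3: ◇¬p is T. ✗
4: ◇¬p is T. ✗
5: ◇¬p is T. ✗
8: ◇¬p is T. ✗
— 0 worlds.

2 and 0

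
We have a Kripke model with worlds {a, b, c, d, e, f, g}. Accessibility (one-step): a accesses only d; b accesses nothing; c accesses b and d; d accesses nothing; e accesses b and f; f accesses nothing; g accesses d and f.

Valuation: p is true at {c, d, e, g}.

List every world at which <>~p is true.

a: successors {d}; ~p there: d:F. ✗
b: no successors, so <>~p fails. ✗
c: successors {b, d}; ~p there: b:T, d:F. ✓
d: no successors, so <>~p fails. ✗
e: successors {b, f}; ~p there: b:T, f:T. ✓
f: no successors, so <>~p fails. ✗
g: successors {d, f}; ~p there: d:F, f:T. ✓

{c, e, g}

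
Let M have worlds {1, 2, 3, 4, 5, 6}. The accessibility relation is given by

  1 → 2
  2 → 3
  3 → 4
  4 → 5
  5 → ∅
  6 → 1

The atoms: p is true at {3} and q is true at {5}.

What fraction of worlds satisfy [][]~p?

1: successors {2}; []~p there: 2:F. ✗
2: successors {3}; []~p there: 3:T. ✓
3: successors {4}; []~p there: 4:T. ✓
4: successors {5}; []~p there: 5:T. ✓
5: no successors, so [][]~p holds vacuously. ✓
6: successors {1}; []~p there: 1:T. ✓
That's 5 of 6 worlds, so 5/6.

5/6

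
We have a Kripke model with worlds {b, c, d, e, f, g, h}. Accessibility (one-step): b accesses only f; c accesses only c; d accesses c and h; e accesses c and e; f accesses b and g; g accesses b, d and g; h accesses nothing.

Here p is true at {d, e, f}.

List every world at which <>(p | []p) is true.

b: successors {f}; p | []p there: f:T. ✓
c: successors {c}; p | []p there: c:F. ✗
d: successors {c, h}; p | []p there: c:F, h:T. ✓
e: successors {c, e}; p | []p there: c:F, e:T. ✓
f: successors {b, g}; p | []p there: b:T, g:F. ✓
g: successors {b, d, g}; p | []p there: b:T, d:T, g:F. ✓
h: no successors, so <>(p | []p) fails. ✗

{b, d, e, f, g}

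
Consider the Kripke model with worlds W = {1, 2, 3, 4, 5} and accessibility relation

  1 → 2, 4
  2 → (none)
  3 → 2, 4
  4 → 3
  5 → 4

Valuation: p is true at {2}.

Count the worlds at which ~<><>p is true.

1: <><>p is F. ✓
2: <><>p is F. ✓
3: <><>p is F. ✓
4: <><>p is T. ✗
5: <><>p is F. ✓
Satisfying worlds: {1, 2, 3, 5}.

4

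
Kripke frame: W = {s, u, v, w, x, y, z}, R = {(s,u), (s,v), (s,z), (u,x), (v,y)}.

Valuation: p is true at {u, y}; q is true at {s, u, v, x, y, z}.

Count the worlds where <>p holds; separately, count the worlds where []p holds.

For <>p:
s: successors {u, v, z}; p there: u:T, v:F, z:F. ✓
u: successors {x}; p there: x:F. ✗
v: successors {y}; p there: y:T. ✓
w: no successors, so <>p fails. ✗
x: no successors, so <>p fails. ✗
y: no successors, so <>p fails. ✗
z: no successors, so <>p fails. ✗
— 2 worlds.
For []p:
s: successors {u, v, z}; p there: u:T, v:F, z:F. ✗
u: successors {x}; p there: x:F. ✗
v: successors {y}; p there: y:T. ✓
w: no successors, so []p holds vacuously. ✓
x: no successors, so []p holds vacuously. ✓
y: no successors, so []p holds vacuously. ✓
z: no successors, so []p holds vacuously. ✓
— 5 worlds.

2 and 5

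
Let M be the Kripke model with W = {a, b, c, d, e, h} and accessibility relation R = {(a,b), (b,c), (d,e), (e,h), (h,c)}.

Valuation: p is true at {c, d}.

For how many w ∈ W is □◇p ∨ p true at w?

4

a: □◇p is T, p is F. ✓
b: □◇p is F, p is F. ✗
c: □◇p is T, p is T. ✓
d: □◇p is F, p is T. ✓
e: □◇p is T, p is F. ✓
h: □◇p is F, p is F. ✗
Satisfying worlds: {a, c, d, e}.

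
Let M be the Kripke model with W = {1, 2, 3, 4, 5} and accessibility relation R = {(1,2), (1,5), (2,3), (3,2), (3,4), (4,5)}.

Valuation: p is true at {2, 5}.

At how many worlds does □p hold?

3

1: successors {2, 5}; p there: 2:T, 5:T. ✓
2: successors {3}; p there: 3:F. ✗
3: successors {2, 4}; p there: 2:T, 4:F. ✗
4: successors {5}; p there: 5:T. ✓
5: no successors, so □p holds vacuously. ✓
Satisfying worlds: {1, 4, 5}.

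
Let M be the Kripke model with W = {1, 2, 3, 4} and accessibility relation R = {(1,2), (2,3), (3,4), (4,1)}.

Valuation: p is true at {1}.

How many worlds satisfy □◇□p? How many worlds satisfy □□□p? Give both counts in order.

For □◇□p:
1: successors {2}; ◇□p there: 2:F. ✗
2: successors {3}; ◇□p there: 3:T. ✓
3: successors {4}; ◇□p there: 4:F. ✗
4: successors {1}; ◇□p there: 1:F. ✗
— 1 world.
For □□□p:
1: successors {2}; □□p there: 2:F. ✗
2: successors {3}; □□p there: 3:T. ✓
3: successors {4}; □□p there: 4:F. ✗
4: successors {1}; □□p there: 1:F. ✗
— 1 world.

1 and 1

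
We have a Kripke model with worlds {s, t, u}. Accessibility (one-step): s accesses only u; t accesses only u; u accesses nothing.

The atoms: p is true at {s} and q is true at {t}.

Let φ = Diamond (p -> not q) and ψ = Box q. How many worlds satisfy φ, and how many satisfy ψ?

For Diamond (p -> not q):
s: successors {u}; p -> not q there: u:T. ✓
t: successors {u}; p -> not q there: u:T. ✓
u: no successors, so Diamond (p -> not q) fails. ✗
— 2 worlds.
For Box q:
s: successors {u}; q there: u:F. ✗
t: successors {u}; q there: u:F. ✗
u: no successors, so Box q holds vacuously. ✓
— 1 world.

2 and 1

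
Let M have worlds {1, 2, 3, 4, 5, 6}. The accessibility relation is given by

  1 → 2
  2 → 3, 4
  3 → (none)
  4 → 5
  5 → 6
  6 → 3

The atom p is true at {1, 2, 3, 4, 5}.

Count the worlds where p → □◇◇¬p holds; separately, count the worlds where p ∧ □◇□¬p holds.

For p → □◇◇¬p:
1: p is T, □◇◇¬p is F. ✗
2: p is T, □◇◇¬p is F. ✗
3: p is T, □◇◇¬p is T. ✓
4: p is T, □◇◇¬p is F. ✗
5: p is T, □◇◇¬p is F. ✗
6: p is F, □◇◇¬p is F. ✓
— 2 worlds.
For p ∧ □◇□¬p:
1: p is T, □◇□¬p is T. ✓
2: p is T, □◇□¬p is F. ✗
3: p is T, □◇□¬p is T. ✓
4: p is T, □◇□¬p is F. ✗
5: p is T, □◇□¬p is T. ✓
6: p is F, □◇□¬p is F. ✗
— 3 worlds.

2 and 3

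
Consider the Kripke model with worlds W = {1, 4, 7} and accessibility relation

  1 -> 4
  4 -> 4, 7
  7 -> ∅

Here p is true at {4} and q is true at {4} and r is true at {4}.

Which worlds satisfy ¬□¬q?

1: □¬q is F. ✓
4: □¬q is F. ✓
7: □¬q is T. ✗

{1, 4}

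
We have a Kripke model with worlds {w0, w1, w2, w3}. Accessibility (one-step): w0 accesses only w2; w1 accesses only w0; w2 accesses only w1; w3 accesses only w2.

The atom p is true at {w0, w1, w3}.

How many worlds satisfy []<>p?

w0: successors {w2}; <>p there: w2:T. ✓
w1: successors {w0}; <>p there: w0:F. ✗
w2: successors {w1}; <>p there: w1:T. ✓
w3: successors {w2}; <>p there: w2:T. ✓
Satisfying worlds: {w0, w2, w3}.

3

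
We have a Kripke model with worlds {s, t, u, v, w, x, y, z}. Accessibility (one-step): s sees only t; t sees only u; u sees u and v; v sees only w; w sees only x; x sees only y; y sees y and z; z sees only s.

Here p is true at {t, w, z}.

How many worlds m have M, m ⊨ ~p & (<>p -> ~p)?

s: ~p is T, <>p -> ~p is T. ✓
t: ~p is F, <>p -> ~p is T. ✗
u: ~p is T, <>p -> ~p is T. ✓
v: ~p is T, <>p -> ~p is T. ✓
w: ~p is F, <>p -> ~p is T. ✗
x: ~p is T, <>p -> ~p is T. ✓
y: ~p is T, <>p -> ~p is T. ✓
z: ~p is F, <>p -> ~p is T. ✗
Satisfying worlds: {s, u, v, x, y}.

5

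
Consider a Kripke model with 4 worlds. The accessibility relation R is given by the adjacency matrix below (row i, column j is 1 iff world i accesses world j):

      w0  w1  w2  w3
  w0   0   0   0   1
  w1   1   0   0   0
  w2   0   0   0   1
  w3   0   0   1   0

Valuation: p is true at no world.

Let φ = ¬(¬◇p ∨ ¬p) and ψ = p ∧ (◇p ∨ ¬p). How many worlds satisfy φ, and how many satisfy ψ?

For ¬(¬◇p ∨ ¬p):
w0: ¬◇p ∨ ¬p is T. ✗
w1: ¬◇p ∨ ¬p is T. ✗
w2: ¬◇p ∨ ¬p is T. ✗
w3: ¬◇p ∨ ¬p is T. ✗
— 0 worlds.
For p ∧ (◇p ∨ ¬p):
w0: p is F, ◇p ∨ ¬p is T. ✗
w1: p is F, ◇p ∨ ¬p is T. ✗
w2: p is F, ◇p ∨ ¬p is T. ✗
w3: p is F, ◇p ∨ ¬p is T. ✗
— 0 worlds.

0 and 0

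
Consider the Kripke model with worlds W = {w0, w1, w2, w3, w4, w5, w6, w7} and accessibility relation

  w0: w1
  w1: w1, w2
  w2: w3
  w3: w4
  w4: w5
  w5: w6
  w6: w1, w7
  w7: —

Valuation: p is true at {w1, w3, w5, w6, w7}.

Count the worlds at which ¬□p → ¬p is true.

6

w0: ¬□p is F, ¬p is T. ✓
w1: ¬□p is T, ¬p is F. ✗
w2: ¬□p is F, ¬p is T. ✓
w3: ¬□p is T, ¬p is F. ✗
w4: ¬□p is F, ¬p is T. ✓
w5: ¬□p is F, ¬p is F. ✓
w6: ¬□p is F, ¬p is F. ✓
w7: ¬□p is F, ¬p is F. ✓
Satisfying worlds: {w0, w2, w4, w5, w6, w7}.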